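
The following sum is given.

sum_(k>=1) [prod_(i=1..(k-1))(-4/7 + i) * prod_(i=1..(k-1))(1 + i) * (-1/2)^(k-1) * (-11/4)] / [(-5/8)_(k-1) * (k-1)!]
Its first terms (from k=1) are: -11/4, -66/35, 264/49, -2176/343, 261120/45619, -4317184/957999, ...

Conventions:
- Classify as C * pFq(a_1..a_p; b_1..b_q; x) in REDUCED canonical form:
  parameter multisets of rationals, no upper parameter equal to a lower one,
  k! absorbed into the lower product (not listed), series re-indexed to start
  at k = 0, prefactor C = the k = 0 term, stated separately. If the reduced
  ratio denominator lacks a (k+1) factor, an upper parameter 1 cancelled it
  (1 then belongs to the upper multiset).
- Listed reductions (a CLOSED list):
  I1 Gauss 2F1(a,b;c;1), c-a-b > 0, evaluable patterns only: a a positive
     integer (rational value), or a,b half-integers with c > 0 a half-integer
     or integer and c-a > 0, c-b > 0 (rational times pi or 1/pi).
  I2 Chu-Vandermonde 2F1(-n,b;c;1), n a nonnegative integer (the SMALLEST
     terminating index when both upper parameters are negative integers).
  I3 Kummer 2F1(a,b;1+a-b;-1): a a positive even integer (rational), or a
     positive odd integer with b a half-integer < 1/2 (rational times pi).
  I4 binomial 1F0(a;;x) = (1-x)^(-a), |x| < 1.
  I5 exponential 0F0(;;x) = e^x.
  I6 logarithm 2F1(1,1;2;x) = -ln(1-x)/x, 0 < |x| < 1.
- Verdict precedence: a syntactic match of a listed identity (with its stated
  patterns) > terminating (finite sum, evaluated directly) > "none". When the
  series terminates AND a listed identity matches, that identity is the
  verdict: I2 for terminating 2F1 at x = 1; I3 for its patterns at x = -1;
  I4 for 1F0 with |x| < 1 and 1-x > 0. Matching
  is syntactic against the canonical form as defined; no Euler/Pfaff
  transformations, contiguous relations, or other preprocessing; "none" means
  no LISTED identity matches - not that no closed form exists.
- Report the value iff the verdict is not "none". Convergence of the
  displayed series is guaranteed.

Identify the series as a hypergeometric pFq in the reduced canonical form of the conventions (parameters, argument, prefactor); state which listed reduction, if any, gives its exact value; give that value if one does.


Canonical form: C = -11/4 times 2F1 with upper {3/7, 2}, lower {-5/8}, x = -1/2. Verdict: none. Every listed pattern misses the 2F1 form at -1/2, upper {3/7, 2}.

Key step: from the first term -11/4: the running product (C = -11/4, x = -1/2) telescopes to a rising factorial.
Ratio: r(k) = (-1/2) * (k+3/7) (k+2) / [(k-5/8) (k+1)] - rational in k, leading ratio (-1/2); with t_0 = -11/4, classification follows.


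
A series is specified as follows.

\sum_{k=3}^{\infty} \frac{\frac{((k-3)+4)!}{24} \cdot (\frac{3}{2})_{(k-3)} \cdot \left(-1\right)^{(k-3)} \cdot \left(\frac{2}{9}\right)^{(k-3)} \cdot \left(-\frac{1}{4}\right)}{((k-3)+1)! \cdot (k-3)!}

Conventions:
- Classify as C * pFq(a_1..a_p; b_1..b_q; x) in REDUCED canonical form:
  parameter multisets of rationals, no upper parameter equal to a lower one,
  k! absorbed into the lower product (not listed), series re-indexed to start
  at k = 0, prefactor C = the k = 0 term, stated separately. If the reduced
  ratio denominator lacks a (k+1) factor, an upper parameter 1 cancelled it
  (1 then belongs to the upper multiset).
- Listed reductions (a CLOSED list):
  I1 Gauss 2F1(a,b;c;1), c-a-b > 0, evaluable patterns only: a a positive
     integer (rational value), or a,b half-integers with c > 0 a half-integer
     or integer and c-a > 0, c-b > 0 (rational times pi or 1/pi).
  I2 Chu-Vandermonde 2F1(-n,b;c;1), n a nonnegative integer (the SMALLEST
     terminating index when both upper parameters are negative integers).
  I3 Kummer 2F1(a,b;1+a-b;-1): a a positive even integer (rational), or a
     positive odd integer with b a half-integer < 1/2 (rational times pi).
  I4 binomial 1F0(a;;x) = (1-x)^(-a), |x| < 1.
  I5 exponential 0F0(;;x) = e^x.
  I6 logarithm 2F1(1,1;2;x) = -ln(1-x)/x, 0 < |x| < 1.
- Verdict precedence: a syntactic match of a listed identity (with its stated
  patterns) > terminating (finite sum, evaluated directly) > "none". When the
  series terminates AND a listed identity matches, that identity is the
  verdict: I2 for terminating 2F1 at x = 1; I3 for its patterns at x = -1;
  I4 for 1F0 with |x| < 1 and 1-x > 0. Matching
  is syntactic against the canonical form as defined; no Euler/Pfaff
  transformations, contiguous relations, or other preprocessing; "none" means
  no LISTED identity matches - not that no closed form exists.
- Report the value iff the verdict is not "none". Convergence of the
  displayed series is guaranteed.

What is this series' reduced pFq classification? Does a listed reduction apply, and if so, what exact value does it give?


Prefactor -\frac{1}{4}, argument -\frac{2}{9}: 2F1 with upper {\frac{3}{2}, 5} over lower {2}. Verdict: none - this 2F1 at x = -\frac{2}{9} matches no listed pattern, and upper {\frac{3}{2}, 5} holds no stopper.

Key observation: with t_0 = -\frac{1}{4}, the denominator's factorial ratio (C = -1/4) is a lower Pochhammer.
Step ratio: r(k) = -\frac{2}{9} * (k+\frac{3}{2}) (k+5) / [(k+2) (k+1)] - rational in k, leading ratio -\frac{2}{9}; with t_0 = -\frac{1}{4}, classification follows.


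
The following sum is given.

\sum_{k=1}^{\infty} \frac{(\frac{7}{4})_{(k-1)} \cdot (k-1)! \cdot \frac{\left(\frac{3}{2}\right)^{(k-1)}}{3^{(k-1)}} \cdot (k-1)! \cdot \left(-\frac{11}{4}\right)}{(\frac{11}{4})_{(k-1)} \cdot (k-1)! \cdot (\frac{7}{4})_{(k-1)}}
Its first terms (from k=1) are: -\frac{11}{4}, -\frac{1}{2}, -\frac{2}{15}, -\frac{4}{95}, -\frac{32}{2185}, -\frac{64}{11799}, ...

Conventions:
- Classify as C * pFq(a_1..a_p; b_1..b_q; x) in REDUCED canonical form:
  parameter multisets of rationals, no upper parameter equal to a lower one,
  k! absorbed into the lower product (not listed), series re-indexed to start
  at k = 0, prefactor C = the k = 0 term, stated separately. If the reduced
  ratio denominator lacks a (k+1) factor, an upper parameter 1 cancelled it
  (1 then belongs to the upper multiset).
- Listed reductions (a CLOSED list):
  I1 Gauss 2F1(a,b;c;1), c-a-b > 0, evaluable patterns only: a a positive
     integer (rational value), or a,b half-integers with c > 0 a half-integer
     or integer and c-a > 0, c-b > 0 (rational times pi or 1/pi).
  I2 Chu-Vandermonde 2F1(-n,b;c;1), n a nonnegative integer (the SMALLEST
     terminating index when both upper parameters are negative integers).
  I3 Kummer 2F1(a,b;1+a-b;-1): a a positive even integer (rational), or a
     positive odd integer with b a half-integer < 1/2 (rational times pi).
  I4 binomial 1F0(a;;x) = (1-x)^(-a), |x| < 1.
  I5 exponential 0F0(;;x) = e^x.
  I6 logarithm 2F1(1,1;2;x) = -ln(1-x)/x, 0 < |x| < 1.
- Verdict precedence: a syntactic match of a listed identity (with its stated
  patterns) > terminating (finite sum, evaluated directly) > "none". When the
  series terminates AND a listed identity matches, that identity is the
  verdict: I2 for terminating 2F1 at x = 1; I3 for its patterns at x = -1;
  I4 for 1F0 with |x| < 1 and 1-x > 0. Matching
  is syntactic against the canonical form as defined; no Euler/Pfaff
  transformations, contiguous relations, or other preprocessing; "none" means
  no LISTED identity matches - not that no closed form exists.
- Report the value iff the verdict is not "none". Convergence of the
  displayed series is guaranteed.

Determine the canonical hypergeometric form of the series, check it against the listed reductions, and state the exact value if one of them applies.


Prefactor -\frac{11}{4}, argument \frac{1}{2}: 2F1 with upper {1, 1} over lower {\frac{11}{4}}. Verdict: none. A 2F1 with upper {1, 1} fits none of I1-I6 at x = \frac{1}{2}; the sum runs forever.

The tell: t_0 being -\frac{11}{4}, the two k-th powers (prefactor -11/4) combine into one argument.
Ratio: r(k) = \frac{1}{2} * (k+1) (k+1) / [(k+\frac{11}{4}) (k+1)] - rational in k. x = \frac{1}{2}; t_0 = -\frac{11}{4}; negate the roots.


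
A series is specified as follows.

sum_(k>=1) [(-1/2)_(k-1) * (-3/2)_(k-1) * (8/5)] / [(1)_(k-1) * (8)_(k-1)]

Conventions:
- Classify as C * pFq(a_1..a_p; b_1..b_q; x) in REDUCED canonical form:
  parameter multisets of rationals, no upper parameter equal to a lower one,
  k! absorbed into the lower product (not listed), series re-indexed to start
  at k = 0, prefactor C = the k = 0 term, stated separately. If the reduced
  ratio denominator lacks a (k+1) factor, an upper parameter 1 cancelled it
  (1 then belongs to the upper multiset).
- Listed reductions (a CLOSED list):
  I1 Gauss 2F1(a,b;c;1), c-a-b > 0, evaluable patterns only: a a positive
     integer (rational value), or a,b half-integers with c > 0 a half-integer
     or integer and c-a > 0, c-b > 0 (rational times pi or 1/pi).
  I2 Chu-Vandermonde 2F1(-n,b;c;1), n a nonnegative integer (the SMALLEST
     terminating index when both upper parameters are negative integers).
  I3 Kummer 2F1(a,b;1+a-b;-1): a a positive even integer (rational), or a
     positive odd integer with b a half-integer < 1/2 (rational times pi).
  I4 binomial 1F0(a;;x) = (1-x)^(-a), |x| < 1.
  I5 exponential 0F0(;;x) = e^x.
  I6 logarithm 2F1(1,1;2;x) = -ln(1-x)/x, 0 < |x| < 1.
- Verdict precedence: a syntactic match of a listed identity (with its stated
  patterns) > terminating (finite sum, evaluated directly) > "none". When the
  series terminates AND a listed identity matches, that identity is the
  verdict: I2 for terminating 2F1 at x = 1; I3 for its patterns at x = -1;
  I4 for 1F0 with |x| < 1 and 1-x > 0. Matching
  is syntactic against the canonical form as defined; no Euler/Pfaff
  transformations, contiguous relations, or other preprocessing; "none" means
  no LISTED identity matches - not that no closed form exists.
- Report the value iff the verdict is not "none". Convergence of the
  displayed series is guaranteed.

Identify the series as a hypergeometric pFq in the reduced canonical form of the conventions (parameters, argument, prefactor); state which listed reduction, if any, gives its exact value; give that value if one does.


At argument 1: a 2F1 with upper {-3/2, -1/2}, lower {8}, scaled by C = 8/5. Verdict: this is Gauss's theorem I1 (half-integer case) (x = 1; upper {-3/2, -1/2} half-integers, c = 8 in the evaluable pattern). Value: (2147483648/391087125) / pi.

Key observation: t_0 being 8/5, (1)_k (C = 8/5, x = 1) is k! itself.
Consecutive-term ratio: r(k) = 1 * (k-3/2) (k-1/2) / [(k+8) (k+1)] - rational; roots negated = parameters, x = 1, C = 8/5.


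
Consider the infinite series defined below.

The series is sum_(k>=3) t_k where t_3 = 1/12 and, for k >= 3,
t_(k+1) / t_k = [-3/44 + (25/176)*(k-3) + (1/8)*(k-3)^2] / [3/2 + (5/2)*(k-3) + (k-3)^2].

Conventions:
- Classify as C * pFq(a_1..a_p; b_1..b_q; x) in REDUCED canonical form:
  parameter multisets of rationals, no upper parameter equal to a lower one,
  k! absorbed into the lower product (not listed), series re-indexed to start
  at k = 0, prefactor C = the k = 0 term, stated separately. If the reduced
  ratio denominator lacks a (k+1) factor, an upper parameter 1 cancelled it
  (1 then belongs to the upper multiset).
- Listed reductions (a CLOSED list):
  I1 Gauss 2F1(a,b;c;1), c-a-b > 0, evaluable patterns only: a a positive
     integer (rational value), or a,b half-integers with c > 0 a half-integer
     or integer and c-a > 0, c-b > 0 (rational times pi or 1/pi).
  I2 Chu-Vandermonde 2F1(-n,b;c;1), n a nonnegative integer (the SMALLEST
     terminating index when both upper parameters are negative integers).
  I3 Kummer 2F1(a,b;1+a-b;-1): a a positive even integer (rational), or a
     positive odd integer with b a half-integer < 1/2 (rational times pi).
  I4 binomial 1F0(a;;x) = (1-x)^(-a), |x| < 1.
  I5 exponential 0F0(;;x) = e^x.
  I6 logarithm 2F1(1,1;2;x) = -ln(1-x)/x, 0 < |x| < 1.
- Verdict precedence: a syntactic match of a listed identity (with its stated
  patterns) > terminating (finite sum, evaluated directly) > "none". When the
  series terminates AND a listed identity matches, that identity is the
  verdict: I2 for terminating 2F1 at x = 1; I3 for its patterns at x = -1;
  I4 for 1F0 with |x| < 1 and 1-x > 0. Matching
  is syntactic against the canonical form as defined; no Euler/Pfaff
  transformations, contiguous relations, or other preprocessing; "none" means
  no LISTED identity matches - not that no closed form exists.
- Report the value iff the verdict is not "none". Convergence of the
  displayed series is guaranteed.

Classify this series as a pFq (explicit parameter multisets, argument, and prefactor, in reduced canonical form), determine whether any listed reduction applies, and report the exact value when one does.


Prefactor 1/12, argument 1/8: 1F0 with upper {-4/11} over lower {-}. Verdict at x = 1/8: the I4 binomial reduction matches (the 1F0 binomial series: exponent 4/11, x = 1/8). Hence: (1/12) * (7/8)^(4/11).

First insight: t_0 being 1/12, the expanded ratio factors over Q; C = 1/12, roots give parameters.
Step ratio: r(k) = (1/8) * (k-4/11) / [(k+1)] ; factor over Q: parameters, x = (1/8), and C = 1/12.


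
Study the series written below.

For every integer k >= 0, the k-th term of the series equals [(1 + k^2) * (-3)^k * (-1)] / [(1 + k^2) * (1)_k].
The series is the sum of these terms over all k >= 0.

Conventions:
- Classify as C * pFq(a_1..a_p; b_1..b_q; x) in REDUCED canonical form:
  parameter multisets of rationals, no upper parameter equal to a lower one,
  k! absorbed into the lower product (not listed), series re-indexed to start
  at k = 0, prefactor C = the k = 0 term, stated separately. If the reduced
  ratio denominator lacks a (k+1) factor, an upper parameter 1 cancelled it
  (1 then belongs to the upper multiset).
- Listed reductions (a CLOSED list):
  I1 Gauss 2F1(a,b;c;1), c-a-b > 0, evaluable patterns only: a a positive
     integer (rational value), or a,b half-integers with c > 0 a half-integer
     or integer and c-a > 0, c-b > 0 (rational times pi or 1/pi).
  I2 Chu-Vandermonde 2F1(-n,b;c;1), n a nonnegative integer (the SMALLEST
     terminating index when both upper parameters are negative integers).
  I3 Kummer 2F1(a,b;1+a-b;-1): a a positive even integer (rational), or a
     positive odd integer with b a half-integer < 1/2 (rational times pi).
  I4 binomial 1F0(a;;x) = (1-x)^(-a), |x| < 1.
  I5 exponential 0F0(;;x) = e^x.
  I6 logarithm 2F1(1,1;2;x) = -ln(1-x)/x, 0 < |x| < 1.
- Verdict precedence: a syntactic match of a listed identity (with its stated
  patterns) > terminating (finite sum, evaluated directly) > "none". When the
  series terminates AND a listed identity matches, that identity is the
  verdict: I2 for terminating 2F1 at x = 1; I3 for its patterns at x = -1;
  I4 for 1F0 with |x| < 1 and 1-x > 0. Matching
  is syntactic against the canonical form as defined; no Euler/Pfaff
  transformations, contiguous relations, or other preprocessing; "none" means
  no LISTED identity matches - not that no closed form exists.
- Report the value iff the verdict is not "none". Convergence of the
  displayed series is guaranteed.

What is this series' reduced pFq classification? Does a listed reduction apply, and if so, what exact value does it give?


Prefactor -1, argument -3: 0F0 with upper {-} over lower {-}. Verdict: the exponential series (I5) fires (the 0F0 exponential series at x = -3). Exact value: (-1) * e^(-3).

First insight: with t_0 = -1, (1)_k (C = -1) is k! itself.
Term ratio: r(k) = (-3) * 1 / [(k+1)] - rational; roots negated = parameters, x = (-3), C = -1.


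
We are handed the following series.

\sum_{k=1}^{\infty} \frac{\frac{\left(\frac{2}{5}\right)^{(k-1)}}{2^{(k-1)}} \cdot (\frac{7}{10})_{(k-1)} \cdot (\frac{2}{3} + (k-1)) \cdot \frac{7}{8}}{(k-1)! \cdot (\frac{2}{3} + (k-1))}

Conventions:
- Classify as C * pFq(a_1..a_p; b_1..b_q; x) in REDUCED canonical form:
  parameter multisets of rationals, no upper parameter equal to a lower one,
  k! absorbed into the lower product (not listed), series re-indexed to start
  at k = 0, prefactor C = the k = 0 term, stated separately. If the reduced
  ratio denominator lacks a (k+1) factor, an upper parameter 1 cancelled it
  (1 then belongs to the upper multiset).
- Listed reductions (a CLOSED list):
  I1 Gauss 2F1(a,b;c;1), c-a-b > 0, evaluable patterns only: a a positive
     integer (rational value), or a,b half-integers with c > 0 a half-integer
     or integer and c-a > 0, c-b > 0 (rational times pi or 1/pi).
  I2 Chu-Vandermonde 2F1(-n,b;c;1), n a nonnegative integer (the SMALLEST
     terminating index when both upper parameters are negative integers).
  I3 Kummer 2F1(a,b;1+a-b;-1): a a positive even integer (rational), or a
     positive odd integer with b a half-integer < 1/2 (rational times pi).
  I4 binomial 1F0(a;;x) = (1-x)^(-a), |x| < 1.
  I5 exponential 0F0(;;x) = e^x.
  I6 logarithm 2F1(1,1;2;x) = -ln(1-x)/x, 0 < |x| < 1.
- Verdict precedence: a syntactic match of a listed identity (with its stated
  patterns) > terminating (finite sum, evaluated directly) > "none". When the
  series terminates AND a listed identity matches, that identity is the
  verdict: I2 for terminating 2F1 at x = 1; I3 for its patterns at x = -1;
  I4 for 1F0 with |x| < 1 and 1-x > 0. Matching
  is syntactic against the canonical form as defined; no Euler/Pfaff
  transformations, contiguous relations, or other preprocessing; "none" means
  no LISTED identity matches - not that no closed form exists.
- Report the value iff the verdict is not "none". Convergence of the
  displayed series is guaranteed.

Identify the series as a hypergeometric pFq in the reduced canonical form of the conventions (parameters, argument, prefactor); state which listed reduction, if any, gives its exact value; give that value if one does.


Structural cue: t_0 being \frac{7}{8}, the factor k + 2/3 cancels (top and bottom), leaving prefactor 7/8.
Term ratio: r(k) = \frac{1}{5} * (k+\frac{7}{10}) / [(k+1)] - poly over poly, x = \frac{1}{5} from leading terms; C = \frac{7}{8} at k = 0.

At argument \frac{1}{5}: a 1F0 with upper {\frac{7}{10}}, lower {-}, scaled by C = \frac{7}{8}. Verdict: the binomial series (I4) applies (the 1F0 binomial series: exponent -7/10, x = \frac{1}{5}). Value: \frac{7}{8} \cdot \left(\frac{4}{5}\right)^{-\frac{7}{10}}.


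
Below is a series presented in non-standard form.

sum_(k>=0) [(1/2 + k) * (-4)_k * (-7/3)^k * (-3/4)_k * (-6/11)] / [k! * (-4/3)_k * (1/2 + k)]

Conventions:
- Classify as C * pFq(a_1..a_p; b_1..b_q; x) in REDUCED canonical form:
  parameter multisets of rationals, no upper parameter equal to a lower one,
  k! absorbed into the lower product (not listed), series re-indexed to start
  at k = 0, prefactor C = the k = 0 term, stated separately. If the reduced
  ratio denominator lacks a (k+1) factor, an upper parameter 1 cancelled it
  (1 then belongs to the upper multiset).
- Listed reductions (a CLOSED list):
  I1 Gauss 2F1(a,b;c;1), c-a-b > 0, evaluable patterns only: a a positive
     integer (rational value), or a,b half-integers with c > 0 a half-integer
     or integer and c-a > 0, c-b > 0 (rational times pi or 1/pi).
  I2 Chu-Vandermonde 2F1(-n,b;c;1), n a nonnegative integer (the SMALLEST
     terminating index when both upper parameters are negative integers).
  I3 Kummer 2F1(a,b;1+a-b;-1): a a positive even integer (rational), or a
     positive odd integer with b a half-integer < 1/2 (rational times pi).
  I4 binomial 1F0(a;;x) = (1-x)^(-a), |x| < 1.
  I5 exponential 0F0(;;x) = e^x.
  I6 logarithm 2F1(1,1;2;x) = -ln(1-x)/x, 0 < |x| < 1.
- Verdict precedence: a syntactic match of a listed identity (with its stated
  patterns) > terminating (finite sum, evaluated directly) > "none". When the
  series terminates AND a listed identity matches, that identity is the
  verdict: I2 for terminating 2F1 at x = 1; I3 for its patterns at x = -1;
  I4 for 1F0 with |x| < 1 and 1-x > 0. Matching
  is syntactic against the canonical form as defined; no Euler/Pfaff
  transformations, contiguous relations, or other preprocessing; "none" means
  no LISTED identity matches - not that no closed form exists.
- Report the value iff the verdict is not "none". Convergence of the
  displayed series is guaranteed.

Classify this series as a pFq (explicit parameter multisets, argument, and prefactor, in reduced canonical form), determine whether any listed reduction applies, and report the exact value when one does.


Classification (C = -6/11): 2F1 with upper {-4, -3/4}, lower {-4/3}, argument x = -7/3. Verdict: terminating at k = 4: the factor (-4)_k kills every later term; summing the 5 survivors is exact. Value: 487713/11264.

The tell: t_0 = -6/11 here, and the factor k + 1/2 cancels (top and bottom), leaving C = -6/11.
Consecutive-term ratio: r(k) = (-7/3) * (k-4) (k-3/4) / [(k-4/3) (k+1)] ; factor over Q: parameters, x = (-7/3), and C = -6/11.


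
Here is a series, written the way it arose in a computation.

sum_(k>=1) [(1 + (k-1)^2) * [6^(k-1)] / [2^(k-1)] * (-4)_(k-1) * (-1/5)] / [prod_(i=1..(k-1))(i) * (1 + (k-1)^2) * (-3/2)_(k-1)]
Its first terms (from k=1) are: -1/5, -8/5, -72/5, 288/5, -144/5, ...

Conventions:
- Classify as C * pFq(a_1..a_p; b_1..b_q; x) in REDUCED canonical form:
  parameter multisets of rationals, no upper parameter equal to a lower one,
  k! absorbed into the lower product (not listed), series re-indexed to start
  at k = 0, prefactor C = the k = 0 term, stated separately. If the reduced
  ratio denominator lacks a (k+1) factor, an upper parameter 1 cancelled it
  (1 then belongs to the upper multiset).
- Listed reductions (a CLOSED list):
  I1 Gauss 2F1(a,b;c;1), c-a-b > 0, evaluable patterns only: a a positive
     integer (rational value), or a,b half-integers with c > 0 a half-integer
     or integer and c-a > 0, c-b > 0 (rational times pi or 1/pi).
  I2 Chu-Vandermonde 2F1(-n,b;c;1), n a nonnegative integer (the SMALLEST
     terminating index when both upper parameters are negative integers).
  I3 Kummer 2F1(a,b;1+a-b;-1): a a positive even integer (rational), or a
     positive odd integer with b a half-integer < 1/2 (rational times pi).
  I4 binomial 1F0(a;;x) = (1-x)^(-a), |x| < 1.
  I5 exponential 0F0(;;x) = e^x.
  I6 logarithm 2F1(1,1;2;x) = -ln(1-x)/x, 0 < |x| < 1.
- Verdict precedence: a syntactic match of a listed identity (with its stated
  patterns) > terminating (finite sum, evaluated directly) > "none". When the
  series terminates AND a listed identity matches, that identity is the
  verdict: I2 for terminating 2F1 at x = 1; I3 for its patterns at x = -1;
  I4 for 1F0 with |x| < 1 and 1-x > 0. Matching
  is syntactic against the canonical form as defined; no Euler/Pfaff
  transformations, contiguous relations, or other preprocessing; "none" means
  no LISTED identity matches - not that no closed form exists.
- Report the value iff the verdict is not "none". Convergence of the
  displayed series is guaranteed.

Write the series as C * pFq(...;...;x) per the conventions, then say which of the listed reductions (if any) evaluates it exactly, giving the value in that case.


Canonical form: C = -1/5 times 1F1 with upper {-4}, lower {-3/2}, x = 3. Verdict: terminating (-4 upstairs). 5 nonzero terms in all; added directly. Value: 63/5.

Key step: t_0 being -1/5, the product of the first k integers (C = -1/5) is k!.
Term ratio: r(k) = 3 * (k-4) / [(k-3/2) (k+1)] - poly over poly, x = 3 from leading terms; C = -1/5 at k = 0.


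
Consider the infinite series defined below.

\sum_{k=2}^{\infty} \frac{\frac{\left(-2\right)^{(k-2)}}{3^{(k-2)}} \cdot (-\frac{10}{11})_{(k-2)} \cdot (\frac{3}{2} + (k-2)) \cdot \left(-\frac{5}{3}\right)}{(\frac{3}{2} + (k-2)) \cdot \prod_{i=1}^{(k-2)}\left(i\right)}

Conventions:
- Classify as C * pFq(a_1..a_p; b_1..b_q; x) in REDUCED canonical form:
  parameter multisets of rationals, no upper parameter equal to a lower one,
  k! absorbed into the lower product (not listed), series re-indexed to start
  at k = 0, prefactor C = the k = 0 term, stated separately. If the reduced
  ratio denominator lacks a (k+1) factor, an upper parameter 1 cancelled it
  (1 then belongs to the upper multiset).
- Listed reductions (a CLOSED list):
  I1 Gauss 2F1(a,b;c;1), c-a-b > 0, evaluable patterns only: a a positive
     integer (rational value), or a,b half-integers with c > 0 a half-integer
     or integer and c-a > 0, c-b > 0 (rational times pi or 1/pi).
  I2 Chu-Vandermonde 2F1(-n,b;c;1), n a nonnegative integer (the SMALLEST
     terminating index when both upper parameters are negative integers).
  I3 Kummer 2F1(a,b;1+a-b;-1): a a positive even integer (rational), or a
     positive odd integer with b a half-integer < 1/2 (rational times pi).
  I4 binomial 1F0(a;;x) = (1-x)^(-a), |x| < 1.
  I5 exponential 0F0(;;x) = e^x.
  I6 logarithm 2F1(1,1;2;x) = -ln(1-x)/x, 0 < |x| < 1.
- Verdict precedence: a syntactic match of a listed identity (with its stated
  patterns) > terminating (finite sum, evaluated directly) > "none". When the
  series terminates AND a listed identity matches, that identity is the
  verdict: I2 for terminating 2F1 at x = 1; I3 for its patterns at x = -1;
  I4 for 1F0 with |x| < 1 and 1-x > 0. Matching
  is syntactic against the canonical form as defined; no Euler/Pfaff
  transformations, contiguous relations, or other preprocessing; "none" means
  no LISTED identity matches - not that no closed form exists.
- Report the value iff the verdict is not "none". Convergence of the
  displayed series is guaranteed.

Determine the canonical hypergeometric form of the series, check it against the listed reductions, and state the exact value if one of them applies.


At argument -\frac{2}{3}: a 1F0 with upper {-\frac{10}{11}}, lower {-}, scaled by C = -\frac{5}{3}. Verdict: this is binomial (I4) (the 1F0 binomial series: exponent 10/11, x = -\frac{2}{3}). Its exact value is \left(-\frac{5}{3}\right) \cdot \left(\frac{5}{3}\right)^{\frac{10}{11}}.

Key observation: from the first term -\frac{5}{3}: the two geometric factors (C = -5/3) combine into one argument.
Adjacent-term ratio: r(k) = -\frac{2}{3} * (k-\frac{10}{11}) / [(k+1)] - poly over poly, x = -\frac{2}{3} from leading terms; C = -\frac{5}{3} at k = 0.


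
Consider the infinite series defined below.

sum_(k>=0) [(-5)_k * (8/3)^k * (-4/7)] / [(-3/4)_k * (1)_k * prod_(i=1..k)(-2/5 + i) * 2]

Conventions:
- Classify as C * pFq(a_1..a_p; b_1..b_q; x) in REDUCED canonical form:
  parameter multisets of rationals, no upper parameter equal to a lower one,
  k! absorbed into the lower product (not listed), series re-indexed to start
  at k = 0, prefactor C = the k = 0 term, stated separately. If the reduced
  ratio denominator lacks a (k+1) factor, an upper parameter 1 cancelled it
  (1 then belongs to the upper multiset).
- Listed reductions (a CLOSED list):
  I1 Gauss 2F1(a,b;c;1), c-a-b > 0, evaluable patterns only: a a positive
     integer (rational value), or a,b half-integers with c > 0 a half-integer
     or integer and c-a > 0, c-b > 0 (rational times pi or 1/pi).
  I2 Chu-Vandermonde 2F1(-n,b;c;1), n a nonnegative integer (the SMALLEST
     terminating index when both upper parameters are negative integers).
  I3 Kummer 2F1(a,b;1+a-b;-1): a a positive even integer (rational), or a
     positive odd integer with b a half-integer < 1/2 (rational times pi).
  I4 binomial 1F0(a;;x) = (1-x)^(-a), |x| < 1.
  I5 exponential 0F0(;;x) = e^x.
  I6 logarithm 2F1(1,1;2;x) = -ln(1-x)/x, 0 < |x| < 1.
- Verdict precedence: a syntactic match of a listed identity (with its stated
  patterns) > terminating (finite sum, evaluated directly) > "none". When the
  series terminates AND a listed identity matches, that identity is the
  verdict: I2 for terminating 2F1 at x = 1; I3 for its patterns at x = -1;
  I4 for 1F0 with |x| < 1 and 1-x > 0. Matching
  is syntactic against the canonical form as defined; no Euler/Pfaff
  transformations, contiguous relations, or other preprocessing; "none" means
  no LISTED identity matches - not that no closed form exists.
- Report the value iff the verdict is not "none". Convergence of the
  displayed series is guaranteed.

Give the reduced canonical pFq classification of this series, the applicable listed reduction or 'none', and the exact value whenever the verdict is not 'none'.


Canonical form: C = -2/7 times 1F2 with upper {-5}, lower {-3/4, 3/5}, x = 8/3. Verdict: terminating - no listed pattern fits, but -5 in the upper list cuts the series at k = 5; direct evaluation. Exact value: 126330496022/4819992723.

Key step: x = (8/3) and the lower running product (C = -2/7) is a rising factorial.
Adjacent-term ratio: r(k) = (8/3) * (k-5) / [(k-3/4) (k+3/5) (k+1)] ; factor over Q: parameters, x = (8/3), and C = -2/7.


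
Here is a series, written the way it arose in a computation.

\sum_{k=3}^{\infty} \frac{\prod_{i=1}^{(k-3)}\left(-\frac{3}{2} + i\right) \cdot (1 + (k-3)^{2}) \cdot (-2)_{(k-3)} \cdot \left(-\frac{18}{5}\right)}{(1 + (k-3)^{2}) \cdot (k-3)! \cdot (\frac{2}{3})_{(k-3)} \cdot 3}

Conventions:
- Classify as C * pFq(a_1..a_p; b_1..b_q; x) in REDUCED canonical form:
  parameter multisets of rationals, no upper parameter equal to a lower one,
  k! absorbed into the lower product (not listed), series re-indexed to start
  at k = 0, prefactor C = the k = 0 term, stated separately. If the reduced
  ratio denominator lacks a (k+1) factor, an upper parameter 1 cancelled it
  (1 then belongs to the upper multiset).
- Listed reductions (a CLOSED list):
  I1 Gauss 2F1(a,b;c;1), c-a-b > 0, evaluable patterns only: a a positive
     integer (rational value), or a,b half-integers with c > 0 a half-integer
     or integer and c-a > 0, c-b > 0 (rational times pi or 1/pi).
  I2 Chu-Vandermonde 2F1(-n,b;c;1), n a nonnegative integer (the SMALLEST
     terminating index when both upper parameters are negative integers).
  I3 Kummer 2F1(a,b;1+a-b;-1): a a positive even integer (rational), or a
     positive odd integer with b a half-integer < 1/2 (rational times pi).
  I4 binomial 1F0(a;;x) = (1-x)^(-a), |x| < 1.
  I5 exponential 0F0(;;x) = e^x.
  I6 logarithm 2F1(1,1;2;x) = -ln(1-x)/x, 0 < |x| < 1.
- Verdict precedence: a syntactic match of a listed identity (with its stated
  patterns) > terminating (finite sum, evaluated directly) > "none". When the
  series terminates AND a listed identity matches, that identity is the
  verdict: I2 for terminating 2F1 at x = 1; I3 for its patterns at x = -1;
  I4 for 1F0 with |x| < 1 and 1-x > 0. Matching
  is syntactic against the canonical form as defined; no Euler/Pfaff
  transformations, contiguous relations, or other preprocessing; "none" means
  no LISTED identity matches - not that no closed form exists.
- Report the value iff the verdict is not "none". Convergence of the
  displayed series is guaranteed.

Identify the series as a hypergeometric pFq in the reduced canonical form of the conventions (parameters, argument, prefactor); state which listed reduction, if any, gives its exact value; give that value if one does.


At argument 1: a 2F1 with upper {-2, -\frac{1}{2}}, lower {\frac{2}{3}}, scaled by C = -\frac{6}{5}. Verdict (x = 1): the Chu-Vandermonde identity I2 applies (terminating 2F1 at x = 1 with n = 2, b = -1/2, c = \frac{2}{3}). Sum: -\frac{273}{100}.

The tell: from the first term -\frac{6}{5}: striking the common factor k^2 + 1 reduces the term (C = -6/5, x = 1).
Consecutive-term ratio: r(k) = 1 * (k-2) (k-\frac{1}{2}) / [(k+\frac{2}{3}) (k+1)] ; factor over Q: parameters, x = 1, and C = -\frac{6}{5}.


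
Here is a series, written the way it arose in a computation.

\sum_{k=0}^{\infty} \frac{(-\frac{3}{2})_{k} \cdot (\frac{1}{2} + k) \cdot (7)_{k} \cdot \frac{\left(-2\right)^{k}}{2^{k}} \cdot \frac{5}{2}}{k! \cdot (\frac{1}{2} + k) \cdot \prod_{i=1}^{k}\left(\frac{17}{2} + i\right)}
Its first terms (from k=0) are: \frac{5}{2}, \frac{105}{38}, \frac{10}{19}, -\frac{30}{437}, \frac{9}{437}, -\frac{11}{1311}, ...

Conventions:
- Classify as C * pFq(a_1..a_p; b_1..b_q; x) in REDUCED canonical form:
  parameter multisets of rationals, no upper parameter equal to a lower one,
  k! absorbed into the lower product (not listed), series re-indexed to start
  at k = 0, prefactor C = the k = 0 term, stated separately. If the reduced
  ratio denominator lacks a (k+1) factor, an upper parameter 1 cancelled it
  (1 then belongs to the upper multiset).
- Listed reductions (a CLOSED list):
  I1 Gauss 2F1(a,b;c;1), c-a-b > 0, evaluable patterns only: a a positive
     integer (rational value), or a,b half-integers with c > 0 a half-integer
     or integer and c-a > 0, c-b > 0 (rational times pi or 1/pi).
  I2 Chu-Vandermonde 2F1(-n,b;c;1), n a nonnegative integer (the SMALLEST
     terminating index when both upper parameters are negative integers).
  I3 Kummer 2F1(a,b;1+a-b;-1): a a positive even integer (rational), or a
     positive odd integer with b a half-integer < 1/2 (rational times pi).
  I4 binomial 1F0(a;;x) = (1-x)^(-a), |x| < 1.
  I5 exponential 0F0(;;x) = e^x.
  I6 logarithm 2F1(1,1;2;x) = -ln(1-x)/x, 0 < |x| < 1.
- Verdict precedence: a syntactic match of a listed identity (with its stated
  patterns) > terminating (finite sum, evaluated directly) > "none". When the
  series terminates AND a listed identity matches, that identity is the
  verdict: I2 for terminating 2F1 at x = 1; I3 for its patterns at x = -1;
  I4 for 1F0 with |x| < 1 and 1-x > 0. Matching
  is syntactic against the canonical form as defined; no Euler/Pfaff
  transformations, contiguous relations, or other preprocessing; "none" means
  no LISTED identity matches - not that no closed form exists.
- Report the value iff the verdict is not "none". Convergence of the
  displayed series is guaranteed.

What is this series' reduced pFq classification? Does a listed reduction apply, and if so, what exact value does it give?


Reduced: x = -1, 2F1, upper = {-\frac{3}{2}, 7}, lower = {\frac{19}{2}}, C = \frac{5}{2}. Verdict: this is Kummer's theorem (I3) (x = -1; c = \frac{19}{2} equals 1+a-b for upper {-\frac{3}{2}, 7}: listed pattern). Sum: \frac{3828825}{2097152} \cdot \pi.

Structural cue: t_0 = \frac{5}{2} here, and the two k-th powers (C = 5/2) combine into one argument.
Term ratio: r(k) = -1 * (k-\frac{3}{2}) (k+7) / [(k+\frac{19}{2}) (k+1)] - rational; roots negated = parameters, x = -1, C = \frac{5}{2}.


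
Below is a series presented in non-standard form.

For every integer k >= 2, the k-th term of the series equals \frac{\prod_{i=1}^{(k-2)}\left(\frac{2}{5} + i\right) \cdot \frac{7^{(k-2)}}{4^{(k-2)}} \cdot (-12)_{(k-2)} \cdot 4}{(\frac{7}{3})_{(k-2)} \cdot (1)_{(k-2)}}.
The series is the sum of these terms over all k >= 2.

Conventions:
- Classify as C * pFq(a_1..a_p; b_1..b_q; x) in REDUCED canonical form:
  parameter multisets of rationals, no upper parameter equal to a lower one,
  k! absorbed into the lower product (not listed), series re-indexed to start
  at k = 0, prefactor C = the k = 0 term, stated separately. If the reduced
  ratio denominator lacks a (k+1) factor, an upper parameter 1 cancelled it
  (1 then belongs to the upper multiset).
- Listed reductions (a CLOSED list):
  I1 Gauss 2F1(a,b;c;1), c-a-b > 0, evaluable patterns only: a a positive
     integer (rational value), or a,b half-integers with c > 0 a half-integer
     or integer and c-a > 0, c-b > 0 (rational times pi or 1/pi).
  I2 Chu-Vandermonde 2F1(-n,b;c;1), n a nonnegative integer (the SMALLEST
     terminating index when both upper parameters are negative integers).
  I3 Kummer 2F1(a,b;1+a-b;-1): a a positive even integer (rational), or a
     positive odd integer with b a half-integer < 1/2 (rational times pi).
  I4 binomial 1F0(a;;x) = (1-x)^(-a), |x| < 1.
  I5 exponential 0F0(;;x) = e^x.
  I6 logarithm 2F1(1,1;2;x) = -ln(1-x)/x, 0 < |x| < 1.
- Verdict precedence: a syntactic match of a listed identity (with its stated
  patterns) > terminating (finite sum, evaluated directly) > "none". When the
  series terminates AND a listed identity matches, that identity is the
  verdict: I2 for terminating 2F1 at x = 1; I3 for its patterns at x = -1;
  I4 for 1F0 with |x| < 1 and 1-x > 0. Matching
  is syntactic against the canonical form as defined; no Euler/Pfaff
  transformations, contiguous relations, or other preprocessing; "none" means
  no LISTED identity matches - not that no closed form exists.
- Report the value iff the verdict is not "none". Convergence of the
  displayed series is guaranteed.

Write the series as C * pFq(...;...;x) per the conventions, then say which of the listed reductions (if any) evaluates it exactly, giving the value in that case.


At argument \frac{7}{4}: a 2F1 with upper {-12, \frac{7}{5}}, lower {\frac{7}{3}}, scaled by C = 4. Verdict: terminating at k = 12: the factor (-12)_k kills every later term; summing the 13 survivors is exact. Sum: \frac{311174056226492923231}{4900480000000000000000}.

Key observation: t_0 = 4 here, and (1)_k (C = 4, x = 7/4) is k! itself.
Ratio: r(k) = \frac{7}{4} * (k-12) (k+\frac{7}{5}) / [(k+\frac{7}{3}) (k+1)] - rational in k. x = \frac{7}{4}; t_0 = 4; negate the roots.


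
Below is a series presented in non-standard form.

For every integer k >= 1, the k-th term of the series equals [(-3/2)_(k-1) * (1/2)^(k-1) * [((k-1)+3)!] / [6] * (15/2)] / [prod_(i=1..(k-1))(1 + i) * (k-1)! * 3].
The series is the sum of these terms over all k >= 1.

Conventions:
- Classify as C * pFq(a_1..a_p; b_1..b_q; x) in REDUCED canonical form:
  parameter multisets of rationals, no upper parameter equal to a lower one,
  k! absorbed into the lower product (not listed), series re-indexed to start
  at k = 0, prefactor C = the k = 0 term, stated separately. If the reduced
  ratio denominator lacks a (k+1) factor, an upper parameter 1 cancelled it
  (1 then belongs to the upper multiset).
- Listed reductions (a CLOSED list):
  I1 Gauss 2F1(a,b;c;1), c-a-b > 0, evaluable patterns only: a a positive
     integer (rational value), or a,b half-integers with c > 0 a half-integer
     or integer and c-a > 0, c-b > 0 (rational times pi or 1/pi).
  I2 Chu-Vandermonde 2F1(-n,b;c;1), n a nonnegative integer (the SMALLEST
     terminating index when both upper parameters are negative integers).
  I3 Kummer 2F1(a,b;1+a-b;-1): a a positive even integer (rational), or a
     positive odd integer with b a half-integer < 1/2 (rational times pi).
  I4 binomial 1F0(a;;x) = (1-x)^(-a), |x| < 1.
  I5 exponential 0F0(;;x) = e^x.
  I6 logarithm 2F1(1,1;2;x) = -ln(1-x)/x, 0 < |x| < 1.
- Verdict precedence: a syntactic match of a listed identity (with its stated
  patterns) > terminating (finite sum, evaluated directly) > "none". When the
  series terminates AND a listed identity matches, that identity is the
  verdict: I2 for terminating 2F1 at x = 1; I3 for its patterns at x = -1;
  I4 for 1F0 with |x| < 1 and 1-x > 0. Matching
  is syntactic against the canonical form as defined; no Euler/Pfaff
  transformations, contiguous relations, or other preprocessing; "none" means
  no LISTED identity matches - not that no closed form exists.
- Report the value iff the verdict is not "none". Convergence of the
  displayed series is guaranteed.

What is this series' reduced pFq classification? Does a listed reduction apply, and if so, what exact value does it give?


This is 5/2 * 2F1(-3/2, 4; 2; 1/2) in reduced canonical form. Verdict: none here - no I1-I6 shape fits x = 1/2 with lower {2}.

Key observation: with t_0 = 5/2, the lower running product (C = 5/2) is a rising factorial.
Adjacent-term ratio: r(k) = (1/2) * (k-3/2) (k+4) / [(k+2) (k+1)] - rational in k. x = (1/2); t_0 = 5/2; negate the roots.


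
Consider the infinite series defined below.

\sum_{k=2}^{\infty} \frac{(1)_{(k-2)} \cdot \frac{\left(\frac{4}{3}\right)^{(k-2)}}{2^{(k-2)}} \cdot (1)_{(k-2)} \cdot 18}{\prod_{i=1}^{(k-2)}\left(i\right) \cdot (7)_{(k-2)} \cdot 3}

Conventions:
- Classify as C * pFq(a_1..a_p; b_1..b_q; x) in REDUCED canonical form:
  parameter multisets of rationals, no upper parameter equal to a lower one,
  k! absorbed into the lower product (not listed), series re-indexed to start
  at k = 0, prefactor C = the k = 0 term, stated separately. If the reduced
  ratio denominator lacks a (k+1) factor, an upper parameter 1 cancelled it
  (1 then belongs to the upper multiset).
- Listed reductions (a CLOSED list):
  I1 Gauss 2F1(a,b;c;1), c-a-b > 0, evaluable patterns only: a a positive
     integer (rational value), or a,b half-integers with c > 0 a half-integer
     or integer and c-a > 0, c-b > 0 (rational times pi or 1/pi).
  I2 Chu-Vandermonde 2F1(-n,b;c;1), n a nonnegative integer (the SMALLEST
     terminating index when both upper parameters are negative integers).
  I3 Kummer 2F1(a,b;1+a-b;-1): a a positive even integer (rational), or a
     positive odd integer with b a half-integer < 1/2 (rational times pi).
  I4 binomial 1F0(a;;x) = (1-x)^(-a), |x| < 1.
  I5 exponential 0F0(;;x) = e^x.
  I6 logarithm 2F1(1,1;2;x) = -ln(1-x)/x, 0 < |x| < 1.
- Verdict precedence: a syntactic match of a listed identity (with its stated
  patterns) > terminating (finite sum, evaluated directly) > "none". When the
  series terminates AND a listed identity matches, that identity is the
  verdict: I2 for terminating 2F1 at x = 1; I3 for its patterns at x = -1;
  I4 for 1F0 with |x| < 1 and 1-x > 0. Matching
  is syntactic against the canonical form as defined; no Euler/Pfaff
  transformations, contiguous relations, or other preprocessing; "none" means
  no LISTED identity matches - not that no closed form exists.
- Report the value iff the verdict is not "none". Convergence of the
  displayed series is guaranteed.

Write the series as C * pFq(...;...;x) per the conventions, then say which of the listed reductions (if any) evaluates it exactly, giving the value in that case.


At argument \frac{2}{3}: a 2F1 with upper {1, 1}, lower {7}, scaled by C = 6. Verdict: none - this 2F1 at x = \frac{2}{3} matches no listed pattern, and upper {1, 1} holds no stopper.

The tell: t_0 = 6 here, and the product of the first k integers (prefactor 6) is k!.
Adjacent-term ratio: r(k) = \frac{2}{3} * (k+1) (k+1) / [(k+7) (k+1)] - rational in k. x = \frac{2}{3}; t_0 = 6; negate the roots.
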